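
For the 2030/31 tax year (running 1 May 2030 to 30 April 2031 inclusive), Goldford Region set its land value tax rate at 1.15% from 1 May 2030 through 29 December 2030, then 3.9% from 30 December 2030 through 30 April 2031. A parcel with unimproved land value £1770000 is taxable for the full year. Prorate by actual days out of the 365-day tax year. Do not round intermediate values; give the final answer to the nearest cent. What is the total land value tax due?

1 May – 29 December 2030: 243 days at 1.15% → £1770000 × 1.15% × 243/365 = £13551.4110
30 December 2030 – 30 April 2031: 122 days at 3.9% → £1770000 × 3.9% × 122/365 = £23073.0411
Total = £36624.4521

£36624.45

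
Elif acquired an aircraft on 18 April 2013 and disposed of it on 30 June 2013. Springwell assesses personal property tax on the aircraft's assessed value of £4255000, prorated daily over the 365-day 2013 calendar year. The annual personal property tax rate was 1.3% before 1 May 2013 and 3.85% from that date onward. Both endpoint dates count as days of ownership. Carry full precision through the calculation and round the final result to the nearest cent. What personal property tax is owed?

18 April – 30 April 2013: 13 days at 1.3% → £4255000 × 1.3% × 13/365 = £1970.1233
1 May – 30 June 2013: 61 days at 3.85% → £4255000 × 3.85% × 61/365 = £27377.7192
Total = £29347.8425

£29347.84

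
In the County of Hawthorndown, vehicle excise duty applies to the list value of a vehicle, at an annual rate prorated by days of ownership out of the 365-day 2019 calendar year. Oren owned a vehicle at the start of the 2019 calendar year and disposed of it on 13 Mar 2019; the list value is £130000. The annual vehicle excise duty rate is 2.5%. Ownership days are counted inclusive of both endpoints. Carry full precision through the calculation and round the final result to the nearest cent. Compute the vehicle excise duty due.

£641.10

Days held (1 Jan – 13 Mar 2019): 72 out of 365
Tax = £130000 × 2.5% × 72/365 = £641.0959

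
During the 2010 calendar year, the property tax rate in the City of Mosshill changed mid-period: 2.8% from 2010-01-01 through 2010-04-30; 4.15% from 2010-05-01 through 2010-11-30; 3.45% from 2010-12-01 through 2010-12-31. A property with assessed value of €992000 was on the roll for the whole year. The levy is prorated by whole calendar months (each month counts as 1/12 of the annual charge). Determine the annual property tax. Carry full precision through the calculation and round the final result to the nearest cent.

2010-01-01 to 2010-04-30: 4 months at 2.8% → €992000 × 2.8% × 4/12 = €9258.6667
2010-05-01 to 2010-11-30: 7 months at 4.15% → €992000 × 4.15% × 7/12 = €24014.6667
2010-12-01 to 2010-12-31: 1 month at 3.45% → €992000 × 3.45% × 1/12 = €2852.0000
Total = €36125.3333

€36125.33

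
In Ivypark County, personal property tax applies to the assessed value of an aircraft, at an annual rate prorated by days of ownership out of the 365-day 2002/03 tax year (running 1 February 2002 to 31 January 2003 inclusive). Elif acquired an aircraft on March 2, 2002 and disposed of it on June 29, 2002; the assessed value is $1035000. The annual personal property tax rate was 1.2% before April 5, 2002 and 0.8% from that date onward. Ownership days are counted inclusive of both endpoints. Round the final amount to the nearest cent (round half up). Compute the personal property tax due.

March 2 – April 4, 2002: 34 days at 1.2% → $1035000 × 1.2% × 34/365 = $1156.9315
April 5 – June 29, 2002: 86 days at 0.8% → $1035000 × 0.8% × 86/365 = $1950.9041
Total = $3107.8356

$3107.84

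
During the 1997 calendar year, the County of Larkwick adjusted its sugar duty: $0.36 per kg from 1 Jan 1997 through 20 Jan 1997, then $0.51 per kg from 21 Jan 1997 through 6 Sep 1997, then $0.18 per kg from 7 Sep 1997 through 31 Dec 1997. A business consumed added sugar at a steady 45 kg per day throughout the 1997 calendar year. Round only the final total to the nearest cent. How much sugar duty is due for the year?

1 Jan – 20 Jan 1997: 20 days × 45 kg/day = 900 kg at $0.36/kg → $324.00
21 Jan – 6 Sep 1997: 229 days × 45 kg/day = 10,305 kg at $0.51/kg → $5255.55
7 Sep – 31 Dec 1997: 116 days × 45 kg/day = 5,220 kg at $0.18/kg → $939.60

$6519.15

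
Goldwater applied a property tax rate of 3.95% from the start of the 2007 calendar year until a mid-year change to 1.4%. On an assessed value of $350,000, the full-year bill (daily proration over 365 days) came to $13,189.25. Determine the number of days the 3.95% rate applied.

Let d = days at the first rate; then 365 − d days at the second rate.
$350,000 × [3.95%·d + 1.4%·(365−d)] / 365 = $13,189.25
Solving gives d = 339, so the new rate took effect on 6 December 2007.

339 days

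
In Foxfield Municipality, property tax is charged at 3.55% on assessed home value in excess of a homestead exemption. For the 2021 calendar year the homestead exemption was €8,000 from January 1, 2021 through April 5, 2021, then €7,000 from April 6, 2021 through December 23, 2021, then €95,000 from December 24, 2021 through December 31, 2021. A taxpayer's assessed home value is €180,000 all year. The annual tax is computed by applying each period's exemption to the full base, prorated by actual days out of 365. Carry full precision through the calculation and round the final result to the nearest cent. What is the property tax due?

January 1 – April 5, 2021: 95 days, exemption €8,000 → (€180,000 − €8,000) × 3.55% × 95/365 = €1,589.2329
April 6 – December 23, 2021: 262 days, exemption €7,000 → (€180,000 − €7,000) × 3.55% × 262/365 = €4,408.4192
December 24 – December 31, 2021: 8 days, exemption €95,000 → (€180,000 − €95,000) × 3.55% × 8/365 = €66.1370
Total = €6,063.7890

€6,063.79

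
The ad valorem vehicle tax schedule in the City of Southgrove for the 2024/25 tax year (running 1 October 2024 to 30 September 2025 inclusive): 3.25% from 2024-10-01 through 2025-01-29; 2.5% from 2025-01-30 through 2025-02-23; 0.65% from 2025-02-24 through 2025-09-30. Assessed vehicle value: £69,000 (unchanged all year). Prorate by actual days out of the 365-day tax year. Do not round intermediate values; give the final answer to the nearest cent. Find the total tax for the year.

£1,130.65

2024-10-01 to 2025-01-29: 121 days at 3.25% → £69,000 × 3.25% × 121/365 = £743.4041
2025-01-30 to 2025-02-23: 25 days at 2.5% → £69,000 × 2.5% × 25/365 = £118.1507
2025-02-24 to 2025-09-30: 219 days at 0.65% → £69,000 × 0.65% × 219/365 = £269.1000
Total = £1,130.6548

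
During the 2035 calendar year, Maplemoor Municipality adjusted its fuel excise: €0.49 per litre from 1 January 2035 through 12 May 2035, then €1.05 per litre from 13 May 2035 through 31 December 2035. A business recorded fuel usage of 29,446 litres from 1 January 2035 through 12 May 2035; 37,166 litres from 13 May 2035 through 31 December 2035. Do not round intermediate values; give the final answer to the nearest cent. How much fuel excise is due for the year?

1 January – 12 May 2035: 29,446 litres at €0.49/litre → €14,428.54
13 May – 31 December 2035: 37,166 litres at €1.05/litre → €39,024.30

€53,452.84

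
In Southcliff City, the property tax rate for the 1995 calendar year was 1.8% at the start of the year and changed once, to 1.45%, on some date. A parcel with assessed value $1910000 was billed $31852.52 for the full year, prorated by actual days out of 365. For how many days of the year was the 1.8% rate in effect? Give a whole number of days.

Let d = days at the first rate; then 365 − d days at the second rate.
$1910000 × [1.8%·d + 1.45%·(365−d)] / 365 = $31852.52
Solving gives d = 227, so the new rate took effect on 16 August 1995.

227 days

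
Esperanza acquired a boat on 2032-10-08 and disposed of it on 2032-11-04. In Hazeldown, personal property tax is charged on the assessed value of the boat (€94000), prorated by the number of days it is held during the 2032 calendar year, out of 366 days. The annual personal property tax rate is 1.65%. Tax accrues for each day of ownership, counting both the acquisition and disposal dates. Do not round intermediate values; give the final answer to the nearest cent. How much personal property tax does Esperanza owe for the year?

€118.66

Days held (2032-10-08 to 2032-11-04): 28 out of 366
Tax = €94000 × 1.65% × 28/366 = €118.6557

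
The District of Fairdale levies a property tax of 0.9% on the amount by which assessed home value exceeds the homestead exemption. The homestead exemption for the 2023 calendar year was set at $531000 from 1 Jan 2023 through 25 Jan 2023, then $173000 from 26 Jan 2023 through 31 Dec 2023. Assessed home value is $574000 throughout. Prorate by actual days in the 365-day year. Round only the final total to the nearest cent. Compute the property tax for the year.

1 Jan – 25 Jan 2023: 25 days, exemption $531000 → ($574000 − $531000) × 0.9% × 25/365 = $26.5068
26 Jan – 31 Dec 2023: 340 days, exemption $173000 → ($574000 − $173000) × 0.9% × 340/365 = $3361.8082
Total = $3388.3151

$3388.32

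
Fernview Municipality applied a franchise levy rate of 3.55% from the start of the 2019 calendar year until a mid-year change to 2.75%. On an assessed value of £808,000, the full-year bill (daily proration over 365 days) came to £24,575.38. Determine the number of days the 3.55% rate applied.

Let d = days at the first rate; then 365 − d days at the second rate.
£808,000 × [3.55%·d + 2.75%·(365−d)] / 365 = £24,575.38
Solving gives d = 133, so the new rate took effect on 14 May 2019.

133 days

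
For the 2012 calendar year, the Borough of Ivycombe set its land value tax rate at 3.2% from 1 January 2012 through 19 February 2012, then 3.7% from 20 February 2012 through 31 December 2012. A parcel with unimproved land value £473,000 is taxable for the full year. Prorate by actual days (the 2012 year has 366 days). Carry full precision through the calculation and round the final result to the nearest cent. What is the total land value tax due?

£17,177.91

1 January – 19 February 2012: 50 days at 3.2% → £473,000 × 3.2% × 50/366 = £2,067.7596
20 February – 31 December 2012: 316 days at 3.7% → £473,000 × 3.7% × 316/366 = £15,110.1530
Total = £17,177.9126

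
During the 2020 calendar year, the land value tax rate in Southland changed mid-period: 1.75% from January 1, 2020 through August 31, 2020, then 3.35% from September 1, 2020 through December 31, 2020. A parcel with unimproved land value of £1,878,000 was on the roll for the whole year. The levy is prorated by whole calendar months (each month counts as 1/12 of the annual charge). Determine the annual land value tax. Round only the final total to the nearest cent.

January 1 – August 31, 2020: 8 months at 1.75% → £1,878,000 × 1.75% × 8/12 = £21,910.0000
September 1 – December 31, 2020: 4 months at 3.35% → £1,878,000 × 3.35% × 4/12 = £20,971.0000
Total = £42,881.0000

£42,881.00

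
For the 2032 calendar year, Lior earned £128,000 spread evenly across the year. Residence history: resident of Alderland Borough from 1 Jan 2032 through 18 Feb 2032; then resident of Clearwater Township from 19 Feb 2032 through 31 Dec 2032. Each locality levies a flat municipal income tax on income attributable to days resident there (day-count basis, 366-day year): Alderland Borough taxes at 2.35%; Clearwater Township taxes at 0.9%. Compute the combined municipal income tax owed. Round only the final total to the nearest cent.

Alderland Borough, 1 Jan – 18 Feb 2032: 49 days → £128,000 × 2.35% × 49/366 = £402.7104
Clearwater Township, 19 Feb – 31 Dec 2032: 317 days → £128,000 × 0.9% × 317/366 = £997.7705
Total = £1,400.4809

£1,400.48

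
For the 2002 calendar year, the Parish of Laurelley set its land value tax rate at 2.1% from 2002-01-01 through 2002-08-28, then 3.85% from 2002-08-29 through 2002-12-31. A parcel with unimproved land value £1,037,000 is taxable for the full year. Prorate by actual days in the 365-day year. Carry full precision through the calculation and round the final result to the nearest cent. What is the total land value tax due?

£27,991.90

2002-01-01 to 2002-08-28: 240 days at 2.1% → £1,037,000 × 2.1% × 240/365 = £14,319.1233
2002-08-29 to 2002-12-31: 125 days at 3.85% → £1,037,000 × 3.85% × 125/365 = £13,672.7740
Total = £27,991.8973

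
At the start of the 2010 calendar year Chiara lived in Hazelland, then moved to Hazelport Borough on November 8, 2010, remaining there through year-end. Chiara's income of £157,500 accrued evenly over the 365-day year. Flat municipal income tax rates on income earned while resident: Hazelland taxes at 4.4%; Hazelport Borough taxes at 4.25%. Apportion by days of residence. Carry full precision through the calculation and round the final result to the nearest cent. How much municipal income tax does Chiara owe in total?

Hazelland, January 1 – November 7, 2010: 311 days → £157,500 × 4.4% × 311/365 = £5,904.7397
Hazelport Borough, November 8 – December 31, 2010: 54 days → £157,500 × 4.25% × 54/365 = £990.3082
Total = £6,895.0479

£6,895.05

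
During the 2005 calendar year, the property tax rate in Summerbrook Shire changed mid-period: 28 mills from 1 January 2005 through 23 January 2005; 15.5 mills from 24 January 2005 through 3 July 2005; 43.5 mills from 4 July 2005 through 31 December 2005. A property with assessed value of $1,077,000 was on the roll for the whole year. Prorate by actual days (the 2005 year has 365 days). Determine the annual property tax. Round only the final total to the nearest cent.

1 January – 23 January 2005: 23 days at 28 mills → $1,077,000 × 2.8% × 23/365 = $1,900.2411
24 January – 3 July 2005: 161 days at 15.5 mills → $1,077,000 × 1.55% × 161/365 = $7,363.4342
4 July – 31 December 2005: 181 days at 43.5 mills → $1,077,000 × 4.35% × 181/365 = $23,232.2178
Total = $32,495.8932

$32,495.89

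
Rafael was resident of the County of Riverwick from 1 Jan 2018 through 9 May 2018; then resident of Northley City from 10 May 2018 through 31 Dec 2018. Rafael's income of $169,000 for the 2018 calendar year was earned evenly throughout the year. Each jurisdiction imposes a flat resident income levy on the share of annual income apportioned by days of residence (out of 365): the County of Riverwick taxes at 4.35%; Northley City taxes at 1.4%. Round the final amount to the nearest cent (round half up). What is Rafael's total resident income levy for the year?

$4,128.00

The County of Riverwick, 1 Jan – 9 May 2018: 129 days → $169,000 × 4.35% × 129/365 = $2,598.2014
Northley City, 10 May – 31 Dec 2018: 236 days → $169,000 × 1.4% × 236/365 = $1,529.7973
Total = $4,127.9986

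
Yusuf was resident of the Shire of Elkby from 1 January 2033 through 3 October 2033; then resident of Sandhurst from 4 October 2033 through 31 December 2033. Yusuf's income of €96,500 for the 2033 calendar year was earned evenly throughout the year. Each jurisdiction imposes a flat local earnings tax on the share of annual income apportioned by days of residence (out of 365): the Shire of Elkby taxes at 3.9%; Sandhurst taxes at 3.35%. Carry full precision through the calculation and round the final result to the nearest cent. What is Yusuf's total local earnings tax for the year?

€3,634.08

The Shire of Elkby, 1 January – 3 October 2033: 276 days → €96,500 × 3.9% × 276/365 = €2,845.8247
Sandhurst, 4 October – 31 December 2033: 89 days → €96,500 × 3.35% × 89/365 = €788.2596
Total = €3,634.0842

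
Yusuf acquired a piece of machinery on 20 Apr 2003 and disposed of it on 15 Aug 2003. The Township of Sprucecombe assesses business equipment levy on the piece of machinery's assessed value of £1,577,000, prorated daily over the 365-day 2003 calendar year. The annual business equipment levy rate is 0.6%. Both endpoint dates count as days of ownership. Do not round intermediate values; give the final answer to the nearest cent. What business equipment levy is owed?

Days held (20 Apr – 15 Aug 2003): 118 out of 365
Tax = £1,577,000 × 0.6% × 118/365 = £3,058.9479

£3,058.95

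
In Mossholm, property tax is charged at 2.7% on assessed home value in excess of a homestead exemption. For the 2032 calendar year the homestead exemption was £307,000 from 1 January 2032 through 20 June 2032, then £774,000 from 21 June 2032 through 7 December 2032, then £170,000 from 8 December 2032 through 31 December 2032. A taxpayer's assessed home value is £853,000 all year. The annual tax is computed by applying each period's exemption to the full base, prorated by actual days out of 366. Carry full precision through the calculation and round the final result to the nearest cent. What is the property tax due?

1 January – 20 June 2032: 172 days, exemption £307,000 → (£853,000 − £307,000) × 2.7% × 172/366 = £6,927.9344
21 June – 7 December 2032: 170 days, exemption £774,000 → (£853,000 − £774,000) × 2.7% × 170/366 = £990.7377
8 December – 31 December 2032: 24 days, exemption £170,000 → (£853,000 − £170,000) × 2.7% × 24/366 = £1,209.2459
Total = £9,127.9180

£9,127.92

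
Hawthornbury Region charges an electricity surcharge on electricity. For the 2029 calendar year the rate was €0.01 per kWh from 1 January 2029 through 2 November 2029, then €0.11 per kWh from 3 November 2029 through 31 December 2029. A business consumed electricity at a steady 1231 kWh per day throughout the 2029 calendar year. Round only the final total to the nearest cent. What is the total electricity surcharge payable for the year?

1 January – 2 November 2029: 306 days × 1231 kWh/day = 376,686 kWh at €0.01/kWh → €3,766.86
3 November – 31 December 2029: 59 days × 1231 kWh/day = 72,629 kWh at €0.11/kWh → €7,989.19

€11,756.05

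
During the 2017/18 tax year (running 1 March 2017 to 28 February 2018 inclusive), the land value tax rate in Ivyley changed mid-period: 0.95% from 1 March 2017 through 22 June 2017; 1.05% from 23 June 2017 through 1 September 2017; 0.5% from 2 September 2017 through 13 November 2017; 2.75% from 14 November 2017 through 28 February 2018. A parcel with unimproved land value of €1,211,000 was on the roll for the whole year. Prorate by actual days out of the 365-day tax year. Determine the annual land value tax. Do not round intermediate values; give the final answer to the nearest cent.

1 March – 22 June 2017: 114 days at 0.95% → €1,211,000 × 0.95% × 114/365 = €3,593.1863
23 June – 1 September 2017: 71 days at 1.05% → €1,211,000 × 1.05% × 71/365 = €2,473.4260
2 September – 13 November 2017: 73 days at 0.5% → €1,211,000 × 0.5% × 73/365 = €1,211.0000
14 November 2017 – 28 February 2018: 107 days at 2.75% → €1,211,000 × 2.75% × 107/365 = €9,762.6507
Total = €17,040.2630

€17,040.26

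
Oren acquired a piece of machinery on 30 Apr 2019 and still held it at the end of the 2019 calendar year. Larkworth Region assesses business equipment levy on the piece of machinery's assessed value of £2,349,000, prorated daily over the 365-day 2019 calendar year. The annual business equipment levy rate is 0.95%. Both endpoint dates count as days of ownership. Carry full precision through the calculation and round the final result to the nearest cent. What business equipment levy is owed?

£15,040.04

Days held (30 Apr – 31 Dec 2019): 246 out of 365
Tax = £2,349,000 × 0.95% × 246/365 = £15,040.0356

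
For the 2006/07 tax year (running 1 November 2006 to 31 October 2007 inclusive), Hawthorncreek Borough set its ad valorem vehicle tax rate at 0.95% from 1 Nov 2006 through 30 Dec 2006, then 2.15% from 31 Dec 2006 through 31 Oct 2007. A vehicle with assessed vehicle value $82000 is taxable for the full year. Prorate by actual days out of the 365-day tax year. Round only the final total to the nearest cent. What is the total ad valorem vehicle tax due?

1 Nov – 30 Dec 2006: 60 days at 0.95% → $82000 × 0.95% × 60/365 = $128.0548
31 Dec 2006 – 31 Oct 2007: 305 days at 2.15% → $82000 × 2.15% × 305/365 = $1473.1918
Total = $1601.2466

$1601.25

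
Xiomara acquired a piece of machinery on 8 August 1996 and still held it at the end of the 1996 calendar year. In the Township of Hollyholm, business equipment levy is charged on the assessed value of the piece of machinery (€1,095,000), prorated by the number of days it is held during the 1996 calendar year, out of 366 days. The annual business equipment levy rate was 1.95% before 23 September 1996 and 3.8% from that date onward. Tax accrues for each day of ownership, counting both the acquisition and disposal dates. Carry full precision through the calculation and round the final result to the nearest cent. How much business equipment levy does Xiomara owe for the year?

€14,052.50

8 August – 22 September 1996: 46 days at 1.95% → €1,095,000 × 1.95% × 46/366 = €2,683.6475
23 September – 31 December 1996: 100 days at 3.8% → €1,095,000 × 3.8% × 100/366 = €11,368.8525
Total = €14,052.5000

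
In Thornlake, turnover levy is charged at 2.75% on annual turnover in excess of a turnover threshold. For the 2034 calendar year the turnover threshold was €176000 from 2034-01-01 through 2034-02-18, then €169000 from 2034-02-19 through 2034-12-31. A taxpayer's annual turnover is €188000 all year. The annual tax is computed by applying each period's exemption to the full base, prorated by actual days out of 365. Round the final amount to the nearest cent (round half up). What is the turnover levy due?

€496.66

2034-01-01 to 2034-02-18: 49 days, exemption €176000 → (€188000 − €176000) × 2.75% × 49/365 = €44.3014
2034-02-19 to 2034-12-31: 316 days, exemption €169000 → (€188000 − €169000) × 2.75% × 316/365 = €452.3562
Total = €496.6575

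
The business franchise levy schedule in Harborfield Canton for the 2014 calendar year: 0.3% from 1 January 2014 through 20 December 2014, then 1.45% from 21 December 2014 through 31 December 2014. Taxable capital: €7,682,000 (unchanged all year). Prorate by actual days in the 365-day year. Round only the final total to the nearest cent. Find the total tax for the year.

€25,708.39

1 January – 20 December 2014: 354 days at 0.3% → €7,682,000 × 0.3% × 354/365 = €22,351.4630
21 December – 31 December 2014: 11 days at 1.45% → €7,682,000 × 1.45% × 11/365 = €3,356.9288
Total = €25,708.3918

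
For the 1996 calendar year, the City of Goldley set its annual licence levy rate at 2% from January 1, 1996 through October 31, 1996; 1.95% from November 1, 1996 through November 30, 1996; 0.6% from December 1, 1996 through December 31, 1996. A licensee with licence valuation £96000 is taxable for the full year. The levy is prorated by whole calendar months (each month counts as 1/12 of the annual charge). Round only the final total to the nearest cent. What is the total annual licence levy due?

£1804.00

January 1 – October 31, 1996: 10 months at 2% → £96000 × 2% × 10/12 = £1600.0000
November 1 – November 30, 1996: 1 month at 1.95% → £96000 × 1.95% × 1/12 = £156.0000
December 1 – December 31, 1996: 1 month at 0.6% → £96000 × 0.6% × 1/12 = £48.0000
Total = £1804.0000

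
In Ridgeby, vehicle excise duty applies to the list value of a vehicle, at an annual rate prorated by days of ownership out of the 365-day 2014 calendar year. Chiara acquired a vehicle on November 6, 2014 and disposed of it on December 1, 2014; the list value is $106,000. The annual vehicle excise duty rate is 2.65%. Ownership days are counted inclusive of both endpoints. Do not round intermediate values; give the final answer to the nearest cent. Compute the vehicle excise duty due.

Days held (November 6 – December 1, 2014): 26 out of 365
Tax = $106,000 × 2.65% × 26/365 = $200.0932

$200.09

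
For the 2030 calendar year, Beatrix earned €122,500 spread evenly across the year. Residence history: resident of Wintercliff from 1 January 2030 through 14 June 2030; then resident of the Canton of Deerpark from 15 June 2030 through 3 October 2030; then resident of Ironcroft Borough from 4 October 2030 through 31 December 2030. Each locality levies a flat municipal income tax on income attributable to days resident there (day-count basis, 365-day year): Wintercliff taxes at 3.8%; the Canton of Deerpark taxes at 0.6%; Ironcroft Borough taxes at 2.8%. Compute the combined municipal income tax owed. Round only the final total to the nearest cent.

€3,164.19

Wintercliff, 1 January – 14 June 2030: 165 days → €122,500 × 3.8% × 165/365 = €2,104.3151
The Canton of Deerpark, 15 June – 3 October 2030: 111 days → €122,500 × 0.6% × 111/365 = €223.5205
Ironcroft Borough, 4 October – 31 December 2030: 89 days → €122,500 × 2.8% × 89/365 = €836.3562
Total = €3,164.1918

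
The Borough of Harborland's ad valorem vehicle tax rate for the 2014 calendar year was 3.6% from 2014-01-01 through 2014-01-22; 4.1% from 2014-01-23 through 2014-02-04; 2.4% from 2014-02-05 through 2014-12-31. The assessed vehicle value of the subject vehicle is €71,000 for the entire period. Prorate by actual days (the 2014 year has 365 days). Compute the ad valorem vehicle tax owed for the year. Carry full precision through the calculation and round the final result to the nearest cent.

2014-01-01 to 2014-01-22: 22 days at 3.6% → €71,000 × 3.6% × 22/365 = €154.0603
2014-01-23 to 2014-02-04: 13 days at 4.1% → €71,000 × 4.1% × 13/365 = €103.6795
2014-02-05 to 2014-12-31: 330 days at 2.4% → €71,000 × 2.4% × 330/365 = €1,540.6027
Total = €1,798.3425

€1,798.34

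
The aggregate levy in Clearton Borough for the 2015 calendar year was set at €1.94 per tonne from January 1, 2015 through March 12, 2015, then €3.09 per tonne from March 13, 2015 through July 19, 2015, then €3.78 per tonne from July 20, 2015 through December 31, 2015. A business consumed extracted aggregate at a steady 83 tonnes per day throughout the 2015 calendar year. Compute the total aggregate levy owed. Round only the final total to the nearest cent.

January 1 – March 12, 2015: 71 days × 83 tonnes/day = 5,893 tonnes at €1.94/tonne → €11,432.42
March 13 – July 19, 2015: 129 days × 83 tonnes/day = 10,707 tonnes at €3.09/tonne → €33,084.63
July 20 – December 31, 2015: 165 days × 83 tonnes/day = 13,695 tonnes at €3.78/tonne → €51,767.10

€96,284.15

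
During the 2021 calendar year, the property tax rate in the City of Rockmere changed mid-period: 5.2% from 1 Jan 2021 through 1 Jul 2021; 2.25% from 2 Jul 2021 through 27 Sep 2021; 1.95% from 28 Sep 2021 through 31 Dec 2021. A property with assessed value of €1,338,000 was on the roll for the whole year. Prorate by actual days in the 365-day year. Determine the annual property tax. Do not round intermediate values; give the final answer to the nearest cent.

1 Jan – 1 Jul 2021: 182 days at 5.2% → €1,338,000 × 5.2% × 182/365 = €34,692.6904
2 Jul – 27 Sep 2021: 88 days at 2.25% → €1,338,000 × 2.25% × 88/365 = €7,258.1918
28 Sep – 31 Dec 2021: 95 days at 1.95% → €1,338,000 × 1.95% × 95/365 = €6,790.8082
Total = €48,741.6904

€48,741.69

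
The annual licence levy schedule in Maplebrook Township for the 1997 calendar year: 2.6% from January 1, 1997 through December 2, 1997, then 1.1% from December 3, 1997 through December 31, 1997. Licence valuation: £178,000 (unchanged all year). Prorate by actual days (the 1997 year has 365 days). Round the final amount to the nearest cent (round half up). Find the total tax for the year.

£4,415.86

January 1 – December 2, 1997: 336 days at 2.6% → £178,000 × 2.6% × 336/365 = £4,260.2959
December 3 – December 31, 1997: 29 days at 1.1% → £178,000 × 1.1% × 29/365 = £155.5671
Total = £4,415.8630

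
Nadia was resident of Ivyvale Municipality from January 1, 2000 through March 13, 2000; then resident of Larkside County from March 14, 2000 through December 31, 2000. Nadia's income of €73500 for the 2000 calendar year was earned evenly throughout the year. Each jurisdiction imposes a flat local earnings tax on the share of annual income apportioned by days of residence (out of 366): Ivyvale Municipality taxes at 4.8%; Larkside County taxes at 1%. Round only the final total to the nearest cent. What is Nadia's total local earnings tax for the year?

€1292.07

Ivyvale Municipality, January 1 – March 13, 2000: 73 days → €73500 × 4.8% × 73/366 = €703.6721
Larkside County, March 14 – December 31, 2000: 293 days → €73500 × 1% × 293/366 = €588.4016
Total = €1292.0738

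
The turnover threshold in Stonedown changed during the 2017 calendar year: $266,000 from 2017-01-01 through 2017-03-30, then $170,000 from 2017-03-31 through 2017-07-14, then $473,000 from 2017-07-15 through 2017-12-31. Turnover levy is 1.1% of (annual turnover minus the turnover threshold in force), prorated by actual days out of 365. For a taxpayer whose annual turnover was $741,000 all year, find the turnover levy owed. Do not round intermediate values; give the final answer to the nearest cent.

$4,471.15

2017-01-01 to 2017-03-30: 89 days, exemption $266,000 → ($741,000 − $266,000) × 1.1% × 89/365 = $1,274.0411
2017-03-31 to 2017-07-14: 106 days, exemption $170,000 → ($741,000 − $170,000) × 1.1% × 106/365 = $1,824.0712
2017-07-15 to 2017-12-31: 170 days, exemption $473,000 → ($741,000 − $473,000) × 1.1% × 170/365 = $1,373.0411
Total = $4,471.1534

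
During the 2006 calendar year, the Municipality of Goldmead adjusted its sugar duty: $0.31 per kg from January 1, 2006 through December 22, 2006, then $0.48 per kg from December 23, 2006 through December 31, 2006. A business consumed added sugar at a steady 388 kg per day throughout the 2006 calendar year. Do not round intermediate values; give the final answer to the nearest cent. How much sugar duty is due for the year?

January 1 – December 22, 2006: 356 days × 388 kg/day = 138,128 kg at $0.31/kg → $42,819.68
December 23 – December 31, 2006: 9 days × 388 kg/day = 3,492 kg at $0.48/kg → $1,676.16

$44,495.84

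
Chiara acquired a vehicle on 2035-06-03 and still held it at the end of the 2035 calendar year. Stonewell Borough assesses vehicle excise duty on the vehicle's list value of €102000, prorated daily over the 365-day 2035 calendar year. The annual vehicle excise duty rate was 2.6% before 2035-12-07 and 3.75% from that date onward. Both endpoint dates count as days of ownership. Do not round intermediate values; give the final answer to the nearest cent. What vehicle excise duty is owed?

2035-06-03 to 2035-12-06: 187 days at 2.6% → €102000 × 2.6% × 187/365 = €1358.6959
2035-12-07 to 2035-12-31: 25 days at 3.75% → €102000 × 3.75% × 25/365 = €261.9863
Total = €1620.6822

€1620.68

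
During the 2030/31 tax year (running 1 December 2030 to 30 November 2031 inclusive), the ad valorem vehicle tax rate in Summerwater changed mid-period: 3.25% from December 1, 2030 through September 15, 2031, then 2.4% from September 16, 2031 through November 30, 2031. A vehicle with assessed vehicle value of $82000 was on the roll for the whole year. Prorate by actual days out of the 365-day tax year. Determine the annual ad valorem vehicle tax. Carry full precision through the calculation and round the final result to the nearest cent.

$2519.87

December 1, 2030 – September 15, 2031: 289 days at 3.25% → $82000 × 3.25% × 289/365 = $2110.0959
September 16 – November 30, 2031: 76 days at 2.4% → $82000 × 2.4% × 76/365 = $409.7753
Total = $2519.8712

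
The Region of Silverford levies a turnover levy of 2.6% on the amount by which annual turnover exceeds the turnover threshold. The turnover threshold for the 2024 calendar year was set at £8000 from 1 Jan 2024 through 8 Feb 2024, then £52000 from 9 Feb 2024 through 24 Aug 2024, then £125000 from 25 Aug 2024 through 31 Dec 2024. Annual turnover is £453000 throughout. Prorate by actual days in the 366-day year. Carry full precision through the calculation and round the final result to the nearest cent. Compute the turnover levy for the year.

£9878.93

1 Jan – 8 Feb 2024: 39 days, exemption £8000 → (£453000 − £8000) × 2.6% × 39/366 = £1232.8689
9 Feb – 24 Aug 2024: 198 days, exemption £52000 → (£453000 − £52000) × 2.6% × 198/366 = £5640.2951
25 Aug – 31 Dec 2024: 129 days, exemption £125000 → (£453000 − £125000) × 2.6% × 129/366 = £3005.7705
Total = £9878.9344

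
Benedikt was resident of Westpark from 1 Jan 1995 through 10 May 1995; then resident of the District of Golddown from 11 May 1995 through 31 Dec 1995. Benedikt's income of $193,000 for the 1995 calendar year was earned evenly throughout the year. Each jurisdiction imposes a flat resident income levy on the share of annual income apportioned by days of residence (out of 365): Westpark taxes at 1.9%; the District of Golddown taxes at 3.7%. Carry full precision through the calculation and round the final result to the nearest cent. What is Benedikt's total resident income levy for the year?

$5,903.68

Westpark, 1 Jan – 10 May 1995: 130 days → $193,000 × 1.9% × 130/365 = $1,306.0548
The District of Golddown, 11 May – 31 Dec 1995: 235 days → $193,000 × 3.7% × 235/365 = $4,597.6301
Total = $5,903.6849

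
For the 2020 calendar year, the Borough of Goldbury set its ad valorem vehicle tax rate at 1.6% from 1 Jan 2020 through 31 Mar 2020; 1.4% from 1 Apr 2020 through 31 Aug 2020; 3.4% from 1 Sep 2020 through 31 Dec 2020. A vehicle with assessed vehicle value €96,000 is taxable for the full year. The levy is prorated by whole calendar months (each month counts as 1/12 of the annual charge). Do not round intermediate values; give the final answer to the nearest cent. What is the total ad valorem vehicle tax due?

€2,032.00

1 Jan – 31 Mar 2020: 3 months at 1.6% → €96,000 × 1.6% × 3/12 = €384.0000
1 Apr – 31 Aug 2020: 5 months at 1.4% → €96,000 × 1.4% × 5/12 = €560.0000
1 Sep – 31 Dec 2020: 4 months at 3.4% → €96,000 × 3.4% × 4/12 = €1,088.0000
Total = €2,032.0000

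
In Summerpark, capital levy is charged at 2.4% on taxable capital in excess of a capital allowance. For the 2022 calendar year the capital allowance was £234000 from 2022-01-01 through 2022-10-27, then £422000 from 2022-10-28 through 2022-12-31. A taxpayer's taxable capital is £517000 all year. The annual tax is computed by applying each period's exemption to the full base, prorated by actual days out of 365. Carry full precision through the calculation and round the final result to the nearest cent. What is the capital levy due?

2022-01-01 to 2022-10-27: 300 days, exemption £234000 → (£517000 − £234000) × 2.4% × 300/365 = £5582.4658
2022-10-28 to 2022-12-31: 65 days, exemption £422000 → (£517000 − £422000) × 2.4% × 65/365 = £406.0274
Total = £5988.4932

£5988.49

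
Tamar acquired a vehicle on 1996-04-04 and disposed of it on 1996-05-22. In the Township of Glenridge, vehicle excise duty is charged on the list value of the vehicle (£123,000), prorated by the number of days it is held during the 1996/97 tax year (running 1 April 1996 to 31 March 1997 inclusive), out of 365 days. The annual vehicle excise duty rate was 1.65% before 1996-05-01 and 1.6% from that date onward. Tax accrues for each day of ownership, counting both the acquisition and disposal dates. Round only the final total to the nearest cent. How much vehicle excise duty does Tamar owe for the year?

1996-04-04 to 1996-04-30: 27 days at 1.65% → £123,000 × 1.65% × 27/365 = £150.1274
1996-05-01 to 1996-05-22: 22 days at 1.6% → £123,000 × 1.6% × 22/365 = £118.6192
Total = £268.7466

£268.75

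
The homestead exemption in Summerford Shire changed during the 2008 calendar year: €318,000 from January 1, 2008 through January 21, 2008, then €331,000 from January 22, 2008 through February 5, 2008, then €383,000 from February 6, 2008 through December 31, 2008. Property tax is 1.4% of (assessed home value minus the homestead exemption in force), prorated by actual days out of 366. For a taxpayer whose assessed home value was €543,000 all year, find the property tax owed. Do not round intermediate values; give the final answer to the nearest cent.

€2,322.05

January 1 – January 21, 2008: 21 days, exemption €318,000 → (€543,000 − €318,000) × 1.4% × 21/366 = €180.7377
January 22 – February 5, 2008: 15 days, exemption €331,000 → (€543,000 − €331,000) × 1.4% × 15/366 = €121.6393
February 6 – December 31, 2008: 330 days, exemption €383,000 → (€543,000 − €383,000) × 1.4% × 330/366 = €2,019.6721
Total = €2,322.0492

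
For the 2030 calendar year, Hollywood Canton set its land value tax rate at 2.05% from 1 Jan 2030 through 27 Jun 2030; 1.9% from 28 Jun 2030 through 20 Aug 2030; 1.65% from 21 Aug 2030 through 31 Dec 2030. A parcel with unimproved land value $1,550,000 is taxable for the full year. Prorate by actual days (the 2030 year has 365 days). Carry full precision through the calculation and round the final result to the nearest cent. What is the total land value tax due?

1 Jan – 27 Jun 2030: 178 days at 2.05% → $1,550,000 × 2.05% × 178/365 = $15,495.7534
28 Jun – 20 Aug 2030: 54 days at 1.9% → $1,550,000 × 1.9% × 54/365 = $4,356.9863
21 Aug – 31 Dec 2030: 133 days at 1.65% → $1,550,000 × 1.65% × 133/365 = $9,319.1096
Total = $29,171.8493

$29,171.85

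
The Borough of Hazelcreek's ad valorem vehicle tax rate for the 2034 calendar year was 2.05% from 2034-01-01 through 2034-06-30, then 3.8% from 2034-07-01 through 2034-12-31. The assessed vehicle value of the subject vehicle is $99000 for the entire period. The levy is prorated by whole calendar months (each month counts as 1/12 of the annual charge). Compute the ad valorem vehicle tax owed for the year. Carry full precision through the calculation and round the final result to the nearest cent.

$2895.75

2034-01-01 to 2034-06-30: 6 months at 2.05% → $99000 × 2.05% × 6/12 = $1014.7500
2034-07-01 to 2034-12-31: 6 months at 3.8% → $99000 × 3.8% × 6/12 = $1881.0000
Total = $2895.7500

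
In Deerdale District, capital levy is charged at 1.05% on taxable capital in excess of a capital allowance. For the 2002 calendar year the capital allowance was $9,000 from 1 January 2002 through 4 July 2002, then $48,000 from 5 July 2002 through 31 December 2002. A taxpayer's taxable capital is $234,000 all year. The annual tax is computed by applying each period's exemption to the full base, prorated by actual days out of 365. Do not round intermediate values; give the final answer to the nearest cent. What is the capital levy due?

1 January – 4 July 2002: 185 days, exemption $9,000 → ($234,000 − $9,000) × 1.05% × 185/365 = $1,197.4315
5 July – 31 December 2002: 180 days, exemption $48,000 → ($234,000 − $48,000) × 1.05% × 180/365 = $963.1233
Total = $2,160.5548

$2,160.55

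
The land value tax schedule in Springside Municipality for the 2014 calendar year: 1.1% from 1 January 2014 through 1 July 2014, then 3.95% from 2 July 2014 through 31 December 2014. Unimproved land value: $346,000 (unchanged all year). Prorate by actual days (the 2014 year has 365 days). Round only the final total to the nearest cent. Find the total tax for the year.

$8,750.01

1 January – 1 July 2014: 182 days at 1.1% → $346,000 × 1.1% × 182/365 = $1,897.7863
2 July – 31 December 2014: 183 days at 3.95% → $346,000 × 3.95% × 183/365 = $6,852.2219
Total = $8,750.0082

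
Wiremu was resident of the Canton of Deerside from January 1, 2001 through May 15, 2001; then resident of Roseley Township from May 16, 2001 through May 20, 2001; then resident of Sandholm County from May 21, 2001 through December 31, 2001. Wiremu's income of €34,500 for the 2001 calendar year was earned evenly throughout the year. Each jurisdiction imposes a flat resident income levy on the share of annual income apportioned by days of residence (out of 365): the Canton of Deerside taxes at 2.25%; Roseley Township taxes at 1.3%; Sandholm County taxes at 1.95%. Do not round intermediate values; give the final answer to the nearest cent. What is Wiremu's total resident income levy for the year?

€707.96

The Canton of Deerside, January 1 – May 15, 2001: 135 days → €34,500 × 2.25% × 135/365 = €287.1062
Roseley Township, May 16 – May 20, 2001: 5 days → €34,500 × 1.3% × 5/365 = €6.1438
Sandholm County, May 21 – December 31, 2001: 225 days → €34,500 × 1.95% × 225/365 = €414.7089
Total = €707.9589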